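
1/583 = 1/583= 0.00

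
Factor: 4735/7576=5/8 = 2^( -3)*5^1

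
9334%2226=430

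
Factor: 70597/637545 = 3^(- 1)*5^( - 1)*19^( - 1) * 227^1*311^1*2237^( - 1)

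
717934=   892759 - 174825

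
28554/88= 324 + 21/44 = 324.48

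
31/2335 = 31/2335 = 0.01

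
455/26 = 17 + 1/2 = 17.50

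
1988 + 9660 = 11648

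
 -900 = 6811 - 7711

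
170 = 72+98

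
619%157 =148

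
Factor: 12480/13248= 65/69 = 3^( - 1) * 5^1*13^1*23^( - 1 )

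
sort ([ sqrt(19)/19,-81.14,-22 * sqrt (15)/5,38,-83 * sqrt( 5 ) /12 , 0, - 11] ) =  [ - 81.14, - 22*sqrt( 15)/5, - 83 * sqrt (5) /12,-11,0, sqrt( 19)/19, 38 ] 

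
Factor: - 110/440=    - 2^ (-2) = -1/4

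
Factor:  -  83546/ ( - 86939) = 2^1*37^1*1129^1*86939^(  -  1 ) 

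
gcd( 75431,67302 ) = 1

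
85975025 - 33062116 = 52912909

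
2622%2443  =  179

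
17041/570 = 17041/570 = 29.90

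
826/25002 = 413/12501 = 0.03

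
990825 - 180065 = 810760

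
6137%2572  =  993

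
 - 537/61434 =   -  179/20478 = -  0.01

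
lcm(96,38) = 1824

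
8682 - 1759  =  6923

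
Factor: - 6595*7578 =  - 49976910 = - 2^1*3^2*5^1 * 421^1* 1319^1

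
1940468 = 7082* 274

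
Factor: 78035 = 5^1*15607^1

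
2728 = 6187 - 3459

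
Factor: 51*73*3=11169 = 3^2*17^1*73^1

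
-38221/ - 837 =45 + 556/837 = 45.66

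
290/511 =290/511  =  0.57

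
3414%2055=1359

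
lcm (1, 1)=1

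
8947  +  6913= 15860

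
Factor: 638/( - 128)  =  -319/64 = -2^( - 6)*11^1*29^1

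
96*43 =4128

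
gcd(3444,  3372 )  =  12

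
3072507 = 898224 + 2174283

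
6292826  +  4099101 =10391927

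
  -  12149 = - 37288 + 25139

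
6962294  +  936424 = 7898718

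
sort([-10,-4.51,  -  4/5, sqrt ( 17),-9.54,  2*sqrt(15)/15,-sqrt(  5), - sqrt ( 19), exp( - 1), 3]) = [ - 10,-9.54, - 4.51, - sqrt (19), - sqrt( 5), - 4/5, exp(-1), 2*sqrt(15 )/15,3, sqrt( 17)]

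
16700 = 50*334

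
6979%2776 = 1427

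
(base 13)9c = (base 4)2001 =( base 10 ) 129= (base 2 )10000001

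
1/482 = 1/482 = 0.00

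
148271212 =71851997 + 76419215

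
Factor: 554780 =2^2*5^1*27739^1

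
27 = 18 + 9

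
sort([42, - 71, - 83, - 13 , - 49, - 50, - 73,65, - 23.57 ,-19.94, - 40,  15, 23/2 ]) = [ - 83, - 73, - 71 ,-50, - 49 , - 40,-23.57 , - 19.94, - 13 , 23/2, 15,42 , 65 ]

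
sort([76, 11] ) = [11,  76] 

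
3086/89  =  34 + 60/89 = 34.67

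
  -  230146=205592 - 435738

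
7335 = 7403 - 68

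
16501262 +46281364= 62782626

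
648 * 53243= 34501464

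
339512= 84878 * 4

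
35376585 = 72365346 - 36988761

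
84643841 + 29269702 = 113913543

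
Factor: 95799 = 3^1 * 11^1*2903^1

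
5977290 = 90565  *66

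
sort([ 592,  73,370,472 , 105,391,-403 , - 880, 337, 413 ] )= [ - 880, - 403, 73,105,337,370,391,413,472, 592]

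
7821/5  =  1564 + 1/5=1564.20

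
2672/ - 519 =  - 2672/519 = - 5.15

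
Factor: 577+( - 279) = 298 = 2^1*149^1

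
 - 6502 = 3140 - 9642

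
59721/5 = 59721/5 = 11944.20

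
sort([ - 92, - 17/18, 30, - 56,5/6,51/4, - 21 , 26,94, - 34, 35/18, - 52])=[ - 92, - 56,- 52,-34, - 21, - 17/18,5/6,  35/18,51/4, 26,30,94 ]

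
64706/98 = 660 + 13/49 = 660.27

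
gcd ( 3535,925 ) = 5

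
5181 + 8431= 13612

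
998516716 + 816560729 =1815077445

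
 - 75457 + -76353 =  - 151810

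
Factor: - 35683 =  - 17^1*2099^1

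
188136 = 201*936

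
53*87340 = 4629020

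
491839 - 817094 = -325255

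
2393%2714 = 2393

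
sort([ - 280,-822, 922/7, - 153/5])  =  [ - 822,-280, - 153/5, 922/7] 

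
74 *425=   31450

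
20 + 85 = 105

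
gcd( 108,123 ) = 3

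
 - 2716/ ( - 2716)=1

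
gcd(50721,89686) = 1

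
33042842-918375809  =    -  885332967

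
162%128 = 34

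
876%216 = 12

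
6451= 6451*1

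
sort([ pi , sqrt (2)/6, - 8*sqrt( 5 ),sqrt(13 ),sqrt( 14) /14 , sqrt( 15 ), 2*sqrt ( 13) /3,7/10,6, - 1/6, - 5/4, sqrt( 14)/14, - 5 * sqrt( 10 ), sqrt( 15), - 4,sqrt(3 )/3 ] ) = [ - 8* sqrt( 5), - 5*sqrt( 10 ), - 4,-5/4, - 1/6,sqrt(2)/6, sqrt( 14)/14, sqrt( 14) /14,sqrt( 3) /3,  7/10,2*sqrt( 13 ) /3, pi,  sqrt( 13 ), sqrt( 15 ) , sqrt( 15),  6 ] 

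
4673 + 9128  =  13801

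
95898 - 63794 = 32104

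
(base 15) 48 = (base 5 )233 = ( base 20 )38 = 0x44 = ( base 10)68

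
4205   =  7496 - 3291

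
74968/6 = 37484/3 = 12494.67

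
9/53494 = 9/53494= 0.00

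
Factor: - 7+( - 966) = -7^1*139^1 = -973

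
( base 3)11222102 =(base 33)3aw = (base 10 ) 3629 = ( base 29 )494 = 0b111000101101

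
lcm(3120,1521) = 121680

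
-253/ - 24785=253/24785 = 0.01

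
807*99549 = 80336043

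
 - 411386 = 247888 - 659274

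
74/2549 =74/2549 = 0.03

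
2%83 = 2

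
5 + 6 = 11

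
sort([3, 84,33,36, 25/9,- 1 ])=[ - 1, 25/9, 3,  33, 36, 84]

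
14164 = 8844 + 5320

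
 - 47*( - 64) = 3008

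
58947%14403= 1335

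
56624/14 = 28312/7=4044.57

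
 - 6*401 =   -  2406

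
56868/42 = 1354  =  1354.00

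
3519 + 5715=9234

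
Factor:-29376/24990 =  -288/245 = - 2^5*3^2*5^ ( - 1 ) * 7^(-2)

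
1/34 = 1/34 =0.03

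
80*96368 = 7709440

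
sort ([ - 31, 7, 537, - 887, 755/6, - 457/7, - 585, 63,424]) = [ - 887, - 585, - 457/7, - 31, 7,63,755/6, 424, 537 ] 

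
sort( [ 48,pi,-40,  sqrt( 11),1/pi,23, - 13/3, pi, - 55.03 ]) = [ - 55.03, - 40,-13/3 , 1/pi,pi,pi, sqrt(11), 23,48 ]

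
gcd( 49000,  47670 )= 70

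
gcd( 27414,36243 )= 9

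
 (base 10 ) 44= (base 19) 26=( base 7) 62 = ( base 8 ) 54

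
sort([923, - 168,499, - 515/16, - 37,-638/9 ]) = [ - 168,-638/9, - 37 ,-515/16,499, 923 ]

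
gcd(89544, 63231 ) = 21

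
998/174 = 5 + 64/87= 5.74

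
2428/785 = 2428/785 = 3.09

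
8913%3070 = 2773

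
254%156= 98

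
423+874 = 1297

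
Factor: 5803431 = 3^1*131^1*14767^1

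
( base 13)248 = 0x18e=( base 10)398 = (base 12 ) 292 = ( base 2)110001110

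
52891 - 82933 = - 30042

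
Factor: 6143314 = 2^1 * 89^1*34513^1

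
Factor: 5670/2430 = 3^( - 1 )*7^1=7/3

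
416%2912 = 416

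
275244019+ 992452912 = 1267696931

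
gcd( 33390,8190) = 630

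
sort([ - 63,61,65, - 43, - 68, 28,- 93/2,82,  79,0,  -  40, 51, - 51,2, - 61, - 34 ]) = [ - 68, - 63, - 61, - 51, - 93/2, - 43, - 40, - 34,0, 2,28,51, 61, 65,  79 , 82 ] 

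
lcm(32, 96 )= 96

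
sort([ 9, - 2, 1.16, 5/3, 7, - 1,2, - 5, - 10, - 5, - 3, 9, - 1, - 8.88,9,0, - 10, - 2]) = [ - 10, - 10,-8.88, - 5, - 5, - 3, - 2, - 2,  -  1, - 1, 0,1.16,  5/3, 2,7,  9,  9, 9 ]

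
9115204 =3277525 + 5837679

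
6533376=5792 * 1128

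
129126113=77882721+51243392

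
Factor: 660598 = 2^1*37^1*79^1*113^1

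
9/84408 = 3/28136  =  0.00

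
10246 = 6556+3690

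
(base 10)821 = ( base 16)335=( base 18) 29B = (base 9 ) 1112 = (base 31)QF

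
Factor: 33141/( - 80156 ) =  - 2^( - 2 )*3^1*29^(-1)*691^(-1) * 11047^1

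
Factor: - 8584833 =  - 3^1*193^1 * 14827^1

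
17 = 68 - 51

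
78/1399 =78/1399 = 0.06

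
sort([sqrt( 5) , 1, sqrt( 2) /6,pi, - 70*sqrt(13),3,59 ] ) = [ - 70*sqrt(  13 ) , sqrt(2 )/6,1, sqrt(5),  3,  pi, 59 ]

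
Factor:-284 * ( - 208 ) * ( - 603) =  - 2^6*3^2 * 13^1 * 67^1*71^1=- 35620416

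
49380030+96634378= 146014408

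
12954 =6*2159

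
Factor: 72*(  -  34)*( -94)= 2^5*3^2 * 17^1 * 47^1= 230112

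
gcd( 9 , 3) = 3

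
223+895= 1118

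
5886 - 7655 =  - 1769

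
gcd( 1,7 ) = 1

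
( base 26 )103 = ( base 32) L7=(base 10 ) 679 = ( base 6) 3051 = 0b1010100111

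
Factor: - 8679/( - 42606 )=2^( - 1 ) *3^( - 3)*  11^1  =  11/54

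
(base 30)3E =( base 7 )206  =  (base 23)4C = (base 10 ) 104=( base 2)1101000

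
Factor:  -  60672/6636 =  - 64/7 = - 2^6*7^( - 1)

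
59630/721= 59630/721 = 82.70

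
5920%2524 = 872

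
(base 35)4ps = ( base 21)D37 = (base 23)am7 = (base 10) 5803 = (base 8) 13253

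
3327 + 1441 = 4768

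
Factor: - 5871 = -3^1*19^1* 103^1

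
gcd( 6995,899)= 1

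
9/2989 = 9/2989 = 0.00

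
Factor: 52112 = 2^4*3257^1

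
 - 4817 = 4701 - 9518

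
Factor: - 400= -2^4*5^2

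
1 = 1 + 0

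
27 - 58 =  - 31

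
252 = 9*28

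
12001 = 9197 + 2804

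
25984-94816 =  - 68832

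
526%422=104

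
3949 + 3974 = 7923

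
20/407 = 20/407 = 0.05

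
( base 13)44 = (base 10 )56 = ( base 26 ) 24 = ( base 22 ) 2C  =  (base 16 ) 38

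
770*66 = 50820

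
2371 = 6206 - 3835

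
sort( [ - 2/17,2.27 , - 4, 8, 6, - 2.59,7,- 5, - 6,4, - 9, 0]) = [-9, - 6, - 5, - 4, - 2.59,  -  2/17,  0, 2.27, 4,6, 7,  8 ] 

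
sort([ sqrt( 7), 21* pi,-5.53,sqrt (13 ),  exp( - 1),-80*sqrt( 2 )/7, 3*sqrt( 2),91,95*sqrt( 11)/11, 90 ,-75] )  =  [ - 75, - 80*sqrt(2 )/7,-5.53,exp( - 1 ),sqrt(7),sqrt( 13), 3*sqrt( 2 ),95*sqrt(11) /11 , 21*pi,90,91 ] 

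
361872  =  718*504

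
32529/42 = 774+1/2 = 774.50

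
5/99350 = 1/19870 = 0.00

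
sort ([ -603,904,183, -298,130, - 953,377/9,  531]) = [ - 953,  -  603, - 298,377/9,130, 183,  531,904 ]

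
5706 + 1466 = 7172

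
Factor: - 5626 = - 2^1*29^1 * 97^1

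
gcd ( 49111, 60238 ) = 1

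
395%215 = 180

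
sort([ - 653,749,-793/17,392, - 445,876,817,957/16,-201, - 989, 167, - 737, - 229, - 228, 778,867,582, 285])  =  [  -  989,-737, - 653,-445, - 229, - 228,-201, - 793/17,957/16,167,285  ,  392,582, 749,778,817,867,876 ] 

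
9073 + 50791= 59864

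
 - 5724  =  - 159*36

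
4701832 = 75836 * 62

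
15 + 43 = 58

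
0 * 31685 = 0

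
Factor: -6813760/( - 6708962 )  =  3406880/3354481 = 2^5*5^1  *  13^( - 2)*23^ (-1 )*107^1*199^1 * 863^( - 1)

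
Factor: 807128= 2^3*7^2*29^1 *71^1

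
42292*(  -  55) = - 2326060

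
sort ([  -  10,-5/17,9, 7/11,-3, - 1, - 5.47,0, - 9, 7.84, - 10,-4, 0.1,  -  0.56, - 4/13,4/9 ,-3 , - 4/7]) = [ - 10, - 10  , - 9, - 5.47, - 4 ,-3,-3, - 1, - 4/7 , - 0.56, - 4/13, - 5/17, 0,0.1 , 4/9,  7/11, 7.84,9 ]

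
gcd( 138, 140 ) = 2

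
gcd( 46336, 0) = 46336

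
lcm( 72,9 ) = 72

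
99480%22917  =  7812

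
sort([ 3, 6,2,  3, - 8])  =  [  -  8,2,3,3, 6]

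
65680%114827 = 65680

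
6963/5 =1392 + 3/5 = 1392.60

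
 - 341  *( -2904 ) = 990264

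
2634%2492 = 142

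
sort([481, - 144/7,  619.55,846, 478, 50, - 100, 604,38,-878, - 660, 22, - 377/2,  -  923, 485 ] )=[ - 923, - 878, - 660, - 377/2, - 100, - 144/7, 22,38, 50,478, 481, 485,604,619.55, 846 ]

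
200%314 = 200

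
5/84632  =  5/84632 = 0.00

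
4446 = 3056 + 1390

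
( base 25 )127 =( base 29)nf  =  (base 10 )682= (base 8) 1252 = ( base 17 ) 262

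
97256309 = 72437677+24818632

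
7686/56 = 549/4 = 137.25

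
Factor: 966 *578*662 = 2^3*3^1*7^1*17^2*23^1*331^1 = 369626376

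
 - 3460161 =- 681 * 5081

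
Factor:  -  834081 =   -  3^1 * 19^1*14633^1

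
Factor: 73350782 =2^1*36675391^1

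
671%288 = 95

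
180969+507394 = 688363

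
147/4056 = 49/1352 =0.04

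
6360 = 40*159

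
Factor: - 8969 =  - 8969^1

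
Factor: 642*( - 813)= -521946 = - 2^1 * 3^2*107^1 *271^1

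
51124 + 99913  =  151037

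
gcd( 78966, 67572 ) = 18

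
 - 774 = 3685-4459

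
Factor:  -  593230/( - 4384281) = 53930/398571= 2^1*3^(  -  1 )*5^1*5393^1 * 132857^( - 1)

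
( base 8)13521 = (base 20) EI9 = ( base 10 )5969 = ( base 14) 2265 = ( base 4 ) 1131101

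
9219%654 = 63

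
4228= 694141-689913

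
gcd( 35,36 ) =1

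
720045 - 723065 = - 3020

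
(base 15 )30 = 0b101101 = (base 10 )45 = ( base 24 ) 1l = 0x2d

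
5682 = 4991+691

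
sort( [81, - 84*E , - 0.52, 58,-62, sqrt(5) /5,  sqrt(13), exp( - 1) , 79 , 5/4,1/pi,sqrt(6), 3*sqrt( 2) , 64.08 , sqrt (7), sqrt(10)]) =[ - 84*E, - 62, - 0.52, 1/pi, exp( - 1),sqrt( 5 ) /5, 5/4, sqrt(6 ),sqrt( 7), sqrt( 10 ) , sqrt( 13), 3*sqrt(2), 58, 64.08,79, 81 ]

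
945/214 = 945/214 = 4.42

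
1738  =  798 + 940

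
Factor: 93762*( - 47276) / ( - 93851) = 2^3*3^2*53^1 * 223^1*5209^1*93851^( - 1)=4432692312/93851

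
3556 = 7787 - 4231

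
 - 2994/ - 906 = 499/151 = 3.30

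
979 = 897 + 82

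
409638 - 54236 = 355402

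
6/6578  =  3/3289=0.00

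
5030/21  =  239 + 11/21 =239.52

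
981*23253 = 22811193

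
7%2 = 1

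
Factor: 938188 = 2^2*234547^1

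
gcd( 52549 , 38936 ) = 1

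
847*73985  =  62665295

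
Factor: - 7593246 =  - 2^1*3^2 *421847^1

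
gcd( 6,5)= 1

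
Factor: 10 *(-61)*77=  - 2^1*5^1 * 7^1*11^1*61^1 = - 46970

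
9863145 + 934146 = 10797291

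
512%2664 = 512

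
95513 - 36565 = 58948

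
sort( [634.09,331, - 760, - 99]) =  [ - 760,-99 , 331, 634.09]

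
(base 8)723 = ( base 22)l5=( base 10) 467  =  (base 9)568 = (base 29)G3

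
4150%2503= 1647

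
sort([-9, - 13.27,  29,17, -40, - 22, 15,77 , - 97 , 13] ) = [ - 97, - 40 ,-22,- 13.27, - 9,13, 15, 17,29 , 77 ] 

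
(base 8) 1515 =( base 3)1011022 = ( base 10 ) 845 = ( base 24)1B5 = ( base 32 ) QD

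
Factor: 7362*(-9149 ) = -67354938 = -2^1*3^2*7^1*409^1 * 1307^1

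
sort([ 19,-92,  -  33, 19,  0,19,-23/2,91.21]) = [-92, - 33, - 23/2, 0, 19,19 , 19, 91.21 ]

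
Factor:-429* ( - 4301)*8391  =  3^2*11^2*13^1*17^1 * 23^1 *2797^1  =  15482477439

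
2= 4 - 2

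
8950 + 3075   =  12025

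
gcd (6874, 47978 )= 14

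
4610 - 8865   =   - 4255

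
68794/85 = 68794/85 = 809.34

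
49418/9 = 5490  +  8/9 = 5490.89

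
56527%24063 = 8401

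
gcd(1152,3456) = 1152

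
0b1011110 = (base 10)94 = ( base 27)3D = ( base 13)73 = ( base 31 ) 31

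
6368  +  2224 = 8592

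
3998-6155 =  -2157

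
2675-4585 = -1910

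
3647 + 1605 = 5252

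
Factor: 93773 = 79^1*1187^1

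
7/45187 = 7/45187 =0.00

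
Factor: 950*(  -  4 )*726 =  - 2758800  =  - 2^4*3^1* 5^2*11^2*19^1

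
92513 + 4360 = 96873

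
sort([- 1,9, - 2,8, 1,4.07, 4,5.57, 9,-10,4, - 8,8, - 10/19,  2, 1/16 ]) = [ - 10, - 8, - 2, - 1, - 10/19,1/16,1,  2,  4,4,4.07,5.57, 8, 8,9, 9 ] 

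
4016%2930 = 1086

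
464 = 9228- 8764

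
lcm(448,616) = 4928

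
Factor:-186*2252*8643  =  -2^3 * 3^2*31^1*43^1 * 67^1*563^1 = - 3620310696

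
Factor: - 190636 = -2^2*47659^1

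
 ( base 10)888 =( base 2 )1101111000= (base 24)1D0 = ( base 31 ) SK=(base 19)28e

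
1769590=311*5690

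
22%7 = 1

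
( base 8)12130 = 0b1010001011000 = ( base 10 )5208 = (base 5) 131313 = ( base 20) D08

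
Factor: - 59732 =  - 2^2*109^1*137^1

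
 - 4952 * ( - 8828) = 43716256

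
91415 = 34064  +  57351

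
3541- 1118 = 2423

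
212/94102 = 106/47051=0.00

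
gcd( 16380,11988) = 36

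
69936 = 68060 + 1876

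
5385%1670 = 375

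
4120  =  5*824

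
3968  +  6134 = 10102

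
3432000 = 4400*780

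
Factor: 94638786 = 2^1*3^1 * 11^1*43^1 * 33347^1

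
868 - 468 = 400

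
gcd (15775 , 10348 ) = 1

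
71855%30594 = 10667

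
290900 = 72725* 4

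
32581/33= 987 + 10/33 = 987.30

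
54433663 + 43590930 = 98024593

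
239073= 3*79691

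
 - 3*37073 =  - 111219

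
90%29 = 3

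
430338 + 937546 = 1367884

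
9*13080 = 117720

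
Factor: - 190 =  - 2^1*5^1*19^1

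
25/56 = 25/56 = 0.45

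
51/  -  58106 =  -1 + 3415/3418 = - 0.00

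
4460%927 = 752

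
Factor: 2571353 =137^3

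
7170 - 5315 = 1855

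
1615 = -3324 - -4939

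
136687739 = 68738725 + 67949014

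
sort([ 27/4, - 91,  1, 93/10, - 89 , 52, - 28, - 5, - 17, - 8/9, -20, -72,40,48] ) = [ - 91,  -  89, - 72, - 28, - 20, - 17, - 5, - 8/9,1, 27/4,93/10,40,48,52]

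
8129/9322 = 8129/9322  =  0.87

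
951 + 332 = 1283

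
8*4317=34536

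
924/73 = 924/73  =  12.66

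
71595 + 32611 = 104206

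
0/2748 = 0 = 0.00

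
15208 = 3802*4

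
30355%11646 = 7063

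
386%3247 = 386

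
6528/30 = 1088/5 =217.60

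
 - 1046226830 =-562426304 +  - 483800526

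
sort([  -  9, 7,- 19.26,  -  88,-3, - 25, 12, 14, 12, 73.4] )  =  [ - 88, - 25,-19.26, - 9,  -  3,7, 12, 12,14, 73.4 ]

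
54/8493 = 18/2831 = 0.01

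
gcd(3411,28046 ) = 379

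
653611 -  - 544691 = 1198302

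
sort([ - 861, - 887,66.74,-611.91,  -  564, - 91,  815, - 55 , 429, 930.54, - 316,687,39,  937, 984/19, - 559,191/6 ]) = [ - 887 ,-861,-611.91, - 564,-559,-316, - 91, - 55,191/6,39, 984/19 , 66.74 , 429, 687 , 815,930.54,937 ] 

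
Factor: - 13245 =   -  3^1*5^1*883^1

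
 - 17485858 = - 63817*274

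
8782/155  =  56 + 102/155 = 56.66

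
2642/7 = 2642/7 = 377.43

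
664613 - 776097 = -111484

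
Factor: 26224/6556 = 2^2 = 4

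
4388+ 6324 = 10712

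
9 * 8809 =79281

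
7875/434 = 18 + 9/62 = 18.15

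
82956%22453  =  15597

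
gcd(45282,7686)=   6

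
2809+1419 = 4228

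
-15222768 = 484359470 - 499582238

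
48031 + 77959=125990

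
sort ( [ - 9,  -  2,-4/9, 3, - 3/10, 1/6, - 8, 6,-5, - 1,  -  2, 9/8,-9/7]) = [ - 9,  -  8,-5, - 2,-2  , - 9/7,-1 ,  -  4/9, - 3/10,1/6, 9/8, 3,6]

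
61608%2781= 426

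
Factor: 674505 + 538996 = 313^1*3877^1 = 1213501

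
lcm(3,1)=3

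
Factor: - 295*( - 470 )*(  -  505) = -70018250 = - 2^1*5^3*47^1*59^1 *101^1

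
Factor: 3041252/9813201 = 2^2*3^( - 1)*37^1*937^ ( - 1)*3491^( - 1)*20549^1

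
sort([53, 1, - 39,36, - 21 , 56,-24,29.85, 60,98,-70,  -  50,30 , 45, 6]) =[ - 70, - 50, - 39, - 24, - 21, 1,6,  29.85,30,36,45, 53,56,60 , 98]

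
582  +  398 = 980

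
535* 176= 94160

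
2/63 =2/63 = 0.03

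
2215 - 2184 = 31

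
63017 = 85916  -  22899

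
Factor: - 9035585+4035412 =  - 5000173 = - 19^1*263167^1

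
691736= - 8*( - 86467) 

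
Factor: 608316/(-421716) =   -  163/113 = -  113^( - 1)*163^1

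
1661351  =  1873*887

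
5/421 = 5/421 =0.01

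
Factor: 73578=2^1*3^1*12263^1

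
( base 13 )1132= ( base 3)10022011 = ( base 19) 6cd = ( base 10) 2407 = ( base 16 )967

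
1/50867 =1/50867 = 0.00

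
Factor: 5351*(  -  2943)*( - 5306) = 2^1*3^3 *7^1*109^1*379^1*5351^1=83558850858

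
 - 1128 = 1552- 2680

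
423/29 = 423/29 = 14.59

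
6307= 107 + 6200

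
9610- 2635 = 6975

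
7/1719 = 7/1719  =  0.00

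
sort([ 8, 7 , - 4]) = [ - 4, 7, 8]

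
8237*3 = 24711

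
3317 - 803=2514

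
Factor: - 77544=-2^3*3^3*359^1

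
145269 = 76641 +68628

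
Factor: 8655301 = 131^1*66071^1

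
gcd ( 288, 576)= 288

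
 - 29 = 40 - 69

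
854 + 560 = 1414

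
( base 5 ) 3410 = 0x1E0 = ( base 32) F0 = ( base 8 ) 740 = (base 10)480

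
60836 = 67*908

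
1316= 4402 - 3086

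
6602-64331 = - 57729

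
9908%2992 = 932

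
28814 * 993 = 28612302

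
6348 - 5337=1011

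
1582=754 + 828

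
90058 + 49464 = 139522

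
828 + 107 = 935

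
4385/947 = 4385/947= 4.63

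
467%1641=467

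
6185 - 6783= - 598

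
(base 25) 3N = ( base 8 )142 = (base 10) 98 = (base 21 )4E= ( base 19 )53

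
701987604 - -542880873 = 1244868477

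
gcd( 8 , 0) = 8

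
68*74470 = 5063960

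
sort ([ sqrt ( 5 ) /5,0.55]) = [sqrt( 5) /5, 0.55]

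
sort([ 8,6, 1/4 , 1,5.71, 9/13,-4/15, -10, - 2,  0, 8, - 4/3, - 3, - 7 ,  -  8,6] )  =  [ - 10, - 8 , - 7 , - 3, - 2,  -  4/3,-4/15, 0, 1/4,9/13,1,5.71, 6,6, 8,8]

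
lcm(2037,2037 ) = 2037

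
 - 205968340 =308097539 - 514065879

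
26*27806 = 722956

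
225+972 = 1197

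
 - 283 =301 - 584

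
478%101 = 74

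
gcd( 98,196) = 98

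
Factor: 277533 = 3^3*19^1 * 541^1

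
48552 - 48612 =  - 60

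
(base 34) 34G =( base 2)111000100100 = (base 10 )3620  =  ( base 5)103440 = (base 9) 4862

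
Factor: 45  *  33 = 3^3 *5^1*11^1 = 1485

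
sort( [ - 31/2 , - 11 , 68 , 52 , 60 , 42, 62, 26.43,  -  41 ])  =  [ - 41,- 31/2, - 11,26.43 , 42,52 , 60, 62,  68 ]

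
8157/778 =8157/778= 10.48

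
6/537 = 2/179 = 0.01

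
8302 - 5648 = 2654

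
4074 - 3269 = 805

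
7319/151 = 48 + 71/151 = 48.47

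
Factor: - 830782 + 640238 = -2^4 *11909^1=- 190544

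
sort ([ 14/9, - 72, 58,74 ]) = [ -72 , 14/9,58,74]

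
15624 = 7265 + 8359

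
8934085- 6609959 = 2324126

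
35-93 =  - 58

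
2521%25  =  21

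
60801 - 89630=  -28829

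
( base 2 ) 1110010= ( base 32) 3I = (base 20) 5e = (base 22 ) 54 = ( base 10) 114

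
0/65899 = 0 = 0.00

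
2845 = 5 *569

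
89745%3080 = 425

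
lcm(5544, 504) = 5544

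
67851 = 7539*9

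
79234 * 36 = 2852424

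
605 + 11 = 616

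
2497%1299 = 1198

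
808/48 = 16 + 5/6 = 16.83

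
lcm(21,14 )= 42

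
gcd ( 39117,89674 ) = 13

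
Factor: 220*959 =210980 = 2^2*5^1*7^1 * 11^1*137^1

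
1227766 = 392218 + 835548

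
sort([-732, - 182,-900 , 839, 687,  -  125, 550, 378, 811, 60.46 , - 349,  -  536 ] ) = [  -  900,  -  732,- 536, - 349,  -  182, - 125, 60.46,378,  550, 687 , 811, 839] 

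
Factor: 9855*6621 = 65249955 = 3^4*5^1*73^1 * 2207^1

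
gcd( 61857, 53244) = 783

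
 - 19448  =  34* ( - 572 ) 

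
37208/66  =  18604/33 = 563.76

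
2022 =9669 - 7647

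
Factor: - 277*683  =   - 277^1*683^1 = - 189191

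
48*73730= 3539040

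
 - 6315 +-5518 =-11833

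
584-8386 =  - 7802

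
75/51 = 25/17 = 1.47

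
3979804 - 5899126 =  - 1919322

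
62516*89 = 5563924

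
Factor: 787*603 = 3^2*67^1*787^1  =  474561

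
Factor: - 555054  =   - 2^1*3^1*79^1*1171^1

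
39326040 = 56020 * 702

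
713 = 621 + 92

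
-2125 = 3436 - 5561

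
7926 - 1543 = 6383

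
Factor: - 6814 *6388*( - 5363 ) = 2^3*31^1*173^1*1597^1*3407^1 = 233439763016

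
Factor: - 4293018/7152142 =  - 2146509/3576071 =- 3^2*79^1*383^(  -  1)*3019^1*9337^(-1)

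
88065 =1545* 57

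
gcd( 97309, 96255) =31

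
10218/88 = 116 + 5/44 = 116.11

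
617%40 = 17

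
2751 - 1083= 1668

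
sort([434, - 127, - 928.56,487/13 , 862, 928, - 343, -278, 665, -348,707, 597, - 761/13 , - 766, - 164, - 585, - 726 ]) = [-928.56, - 766,  -  726, - 585, - 348, - 343, - 278, - 164, - 127 , - 761/13 , 487/13, 434, 597,665,  707, 862,928 ] 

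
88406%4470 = 3476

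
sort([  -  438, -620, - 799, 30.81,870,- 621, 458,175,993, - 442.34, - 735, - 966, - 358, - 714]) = [-966, - 799, - 735, - 714, - 621,-620,-442.34, - 438, - 358,  30.81,175,458,870 , 993] 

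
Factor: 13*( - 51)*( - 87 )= 57681 = 3^2*13^1 * 17^1*29^1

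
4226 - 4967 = -741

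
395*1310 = 517450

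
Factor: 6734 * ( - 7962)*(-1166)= 62516381928 = 2^3 * 3^1* 7^1*11^1*13^1  *37^1* 53^1 * 1327^1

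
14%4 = 2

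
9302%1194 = 944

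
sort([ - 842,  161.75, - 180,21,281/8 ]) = [-842, - 180,21,  281/8,  161.75 ] 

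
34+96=130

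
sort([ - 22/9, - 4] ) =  [ -4,-22/9]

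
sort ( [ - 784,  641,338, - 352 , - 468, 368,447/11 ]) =[-784  , - 468, - 352 , 447/11, 338 , 368, 641 ]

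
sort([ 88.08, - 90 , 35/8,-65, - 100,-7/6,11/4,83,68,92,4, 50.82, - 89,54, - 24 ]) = [ - 100, - 90 , - 89,  -  65, - 24, - 7/6,11/4,4,35/8,50.82,54,68, 83, 88.08,92 ] 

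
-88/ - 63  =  88/63 = 1.40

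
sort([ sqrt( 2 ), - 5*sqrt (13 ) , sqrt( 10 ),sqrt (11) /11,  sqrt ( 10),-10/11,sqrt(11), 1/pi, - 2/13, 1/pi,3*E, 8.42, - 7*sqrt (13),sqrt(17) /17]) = [-7 * sqrt( 13), -5*sqrt( 13), - 10/11, - 2/13, sqrt ( 17 ) /17 , sqrt( 11) /11, 1/pi, 1/pi, sqrt( 2),sqrt( 10 ), sqrt(10), sqrt (11), 3*E,8.42] 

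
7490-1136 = 6354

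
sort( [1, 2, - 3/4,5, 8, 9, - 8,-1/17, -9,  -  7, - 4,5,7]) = [-9, - 8, - 7, - 4, - 3/4,-1/17,1,2, 5, 5,  7, 8, 9]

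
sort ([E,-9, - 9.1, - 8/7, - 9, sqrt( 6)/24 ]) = [ - 9.1, - 9, - 9, - 8/7 , sqrt(6)/24, E ] 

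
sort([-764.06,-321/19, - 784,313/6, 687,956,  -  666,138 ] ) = [ - 784,  -  764.06, - 666, - 321/19,313/6,138,  687,956]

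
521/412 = 1 + 109/412=1.26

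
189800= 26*7300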